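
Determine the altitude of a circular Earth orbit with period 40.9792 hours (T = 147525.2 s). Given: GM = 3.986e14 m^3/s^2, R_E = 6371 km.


T = 147525.2 s
r = (mu*T^2/(4*pi^2))^(1/3) = (3.986e14 * 147525.2^2 / (4*pi^2))^(1/3)
r = 6.0344357e+07 m = 60344.3565 km
alt = r - R_E = 60344.3565 - 6371 = 53973.3565 km

53973.3565 km


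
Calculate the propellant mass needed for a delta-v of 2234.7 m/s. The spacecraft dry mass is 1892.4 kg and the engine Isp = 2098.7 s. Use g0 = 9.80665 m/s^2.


ve = Isp * g0 = 2098.7 * 9.80665 = 20581.216355 m/s
mass ratio = exp(dv/ve) = exp(2234.7/20581.216355) = 1.11469362
m_prop = m_dry * (mr - 1) = 1892.4 * (1.11469362 - 1)
m_prop = 217.0462 kg

217.0462 kg


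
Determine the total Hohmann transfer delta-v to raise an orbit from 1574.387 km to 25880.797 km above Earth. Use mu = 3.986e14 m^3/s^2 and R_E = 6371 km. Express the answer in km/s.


r1 = 7945.3870 km = 7.945387e+06 m
r2 = 32251.7970 km = 3.2251797e+07 m
dv1 = sqrt(mu/r1)*(sqrt(2*r2/(r1+r2)) - 1) = 1889.4303 m/s
dv2 = sqrt(mu/r2)*(1 - sqrt(2*r1/(r1+r2))) = 1305.1599 m/s
total dv = |dv1| + |dv2| = 1889.4303 + 1305.1599 = 3194.5902 m/s = 3.1946 km/s

3.1946 km/s


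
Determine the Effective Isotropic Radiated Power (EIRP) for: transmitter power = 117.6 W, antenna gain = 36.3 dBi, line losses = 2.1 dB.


Pt = 117.6 W = 20.7041 dBW
EIRP = Pt_dBW + Gt - losses = 20.7041 + 36.3 - 2.1 = 54.9041 dBW

54.9041 dBW


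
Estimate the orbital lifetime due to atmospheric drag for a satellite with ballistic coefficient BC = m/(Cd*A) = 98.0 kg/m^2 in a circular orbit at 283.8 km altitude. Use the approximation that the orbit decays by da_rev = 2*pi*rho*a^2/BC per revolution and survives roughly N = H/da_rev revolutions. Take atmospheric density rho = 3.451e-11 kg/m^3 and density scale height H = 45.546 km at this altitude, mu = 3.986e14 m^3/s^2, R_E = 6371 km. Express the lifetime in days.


a = R_E + alt = 6654.8000 km = 6.6548e+06 m
da_rev = 2*pi*rho*a^2/BC = 2*pi*3.451e-11*(6.6548e+06)^2/98.0 = 97.987069 m per revolution
N = H/da_rev = 45546.0000 m / 97.987069 m = 464.8164 revolutions
P = 2*pi*sqrt(a^3/mu) = 5402.7358 s
lifetime = N*P = 464.8164 * 5402.7358 = 2.5112804e+06 s = 29.0657 days

29.0657 days


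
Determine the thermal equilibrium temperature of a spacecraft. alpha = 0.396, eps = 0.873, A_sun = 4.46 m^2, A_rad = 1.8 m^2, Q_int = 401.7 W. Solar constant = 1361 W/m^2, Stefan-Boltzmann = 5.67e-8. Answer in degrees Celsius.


Numerator = alpha*S*A_sun + Q_int = 0.396*1361*4.46 + 401.7 = 2805.4438 W
Denominator = eps*sigma*A_rad = 0.873*5.67e-8*1.8 = 8.909838e-08 W/K^4
T^4 = 3.1487034e+10 K^4
T = 421.2432 K = 148.0932 C

148.0932 degrees Celsius


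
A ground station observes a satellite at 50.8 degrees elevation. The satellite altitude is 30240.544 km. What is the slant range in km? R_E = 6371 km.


h = 30240.544 km, el = 50.8 deg
d = -R_E*sin(el) + sqrt((R_E*sin(el))^2 + 2*R_E*h + h^2)
d = -6371.0000*sin(0.8866273) + sqrt((6371.0000*0.7749445)^2 + 2*6371.0000*30240.544 + 30240.544^2)
d = 31452.2663 km

31452.2663 km


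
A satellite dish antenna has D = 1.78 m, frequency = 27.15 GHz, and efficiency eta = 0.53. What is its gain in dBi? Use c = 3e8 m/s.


lambda = c/f = 3e8 / 2.715e+10 = 0.01104972 m
G = eta*(pi*D/lambda)^2 = 0.53*(pi*1.78/0.01104972)^2
G = 135741.5419 (linear)
G = 10*log10(135741.5419) = 51.3271 dBi

51.3271 dBi


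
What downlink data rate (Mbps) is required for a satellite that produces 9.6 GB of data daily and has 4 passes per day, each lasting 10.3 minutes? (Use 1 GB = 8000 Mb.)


total contact time = 4 * 10.3 * 60 = 2472.0000 s
data = 9.6 GB = 76800.0000 Mb
rate = 76800.0000 / 2472.0000 = 31.0680 Mbps

31.0680 Mbps


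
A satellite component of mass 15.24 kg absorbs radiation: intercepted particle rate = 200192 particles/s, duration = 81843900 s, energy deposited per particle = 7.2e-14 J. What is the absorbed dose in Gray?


Total energy deposited = rate * time * E_per
  = 200192 * 81843900 * 7.2e-14 = 1.1797 J
Dose = E_total / mass = 1.1797 / 15.24
Dose = 0.07740706 Gy

0.0774 Gy


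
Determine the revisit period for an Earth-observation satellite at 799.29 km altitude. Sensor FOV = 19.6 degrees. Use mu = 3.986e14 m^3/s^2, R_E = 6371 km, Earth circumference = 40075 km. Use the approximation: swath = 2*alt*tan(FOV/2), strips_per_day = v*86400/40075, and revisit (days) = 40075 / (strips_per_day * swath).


swath = 2*799.29*tan(0.1710423) = 276.1227 km
v = sqrt(mu/r) = 7455.9036 m/s = 7.4559 km/s
strips/day = v*86400/40075 = 7.4559*86400/40075 = 16.0746
coverage/day = strips * swath = 16.0746 * 276.1227 = 4438.5654 km
revisit = 40075 / 4438.5654 = 9.0288 days

9.0288 days


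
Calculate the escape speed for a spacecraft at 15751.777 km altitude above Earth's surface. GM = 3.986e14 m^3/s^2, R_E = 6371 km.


r = 6371.0 + 15751.777 = 22122.7770 km = 2.2122777e+07 m
v_esc = sqrt(2*mu/r) = sqrt(2*3.986e14 / 2.2122777e+07)
v_esc = 6002.9375 m/s = 6.0029 km/s

6.0029 km/s


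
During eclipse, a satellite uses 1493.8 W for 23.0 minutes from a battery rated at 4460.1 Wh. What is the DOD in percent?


E_used = P * t / 60 = 1493.8 * 23.0 / 60 = 572.6233 Wh
DOD = E_used / E_total * 100 = 572.6233 / 4460.1 * 100
DOD = 12.8388 %

12.8388 %


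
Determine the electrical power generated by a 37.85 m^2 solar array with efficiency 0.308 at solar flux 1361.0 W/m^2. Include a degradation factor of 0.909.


P = area * eta * S * degradation
P = 37.85 * 0.308 * 1361.0 * 0.909
P = 14422.4356 W

14422.4356 W


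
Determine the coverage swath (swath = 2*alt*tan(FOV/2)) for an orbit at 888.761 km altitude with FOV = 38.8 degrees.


FOV = 38.8 deg = 0.6771877 rad
swath = 2 * alt * tan(FOV/2) = 2 * 888.761 * tan(0.3385939)
swath = 2 * 888.761 * 0.3521556
swath = 625.9643 km

625.9643 km


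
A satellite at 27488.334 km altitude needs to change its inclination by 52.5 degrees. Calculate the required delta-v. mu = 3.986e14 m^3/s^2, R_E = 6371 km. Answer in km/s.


r = 33859.3340 km = 3.3859334e+07 m
V = sqrt(mu/r) = 3431.0689 m/s
di = 52.5 deg = 0.9162979 rad
dV = 2*V*sin(di/2) = 2*3431.0689*sin(0.4581489)
dV = 3035.0460 m/s = 3.0350 km/s

3.0350 km/s


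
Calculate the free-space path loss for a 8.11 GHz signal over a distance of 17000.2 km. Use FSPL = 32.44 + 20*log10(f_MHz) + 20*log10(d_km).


f = 8.11 GHz = 8110.0000 MHz
d = 17000.2 km
FSPL = 32.44 + 20*log10(8110.0000) + 20*log10(17000.2)
FSPL = 32.44 + 78.1804 + 84.6091
FSPL = 195.2295 dB

195.2295 dB


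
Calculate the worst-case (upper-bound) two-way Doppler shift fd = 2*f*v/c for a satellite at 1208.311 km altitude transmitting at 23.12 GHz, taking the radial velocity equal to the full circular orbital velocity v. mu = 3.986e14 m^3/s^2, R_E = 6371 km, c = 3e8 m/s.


r = 7.579311e+06 m
v = sqrt(mu/r) = 7251.9330 m/s (worst-case radial velocity)
f = 23.12 GHz = 2.312e+10 Hz
fd = 2*f*v/c = 2*2.312e+10*7251.9330/3.0e+08
fd = 1.1177646e+06 Hz

1.1178e+06 Hz


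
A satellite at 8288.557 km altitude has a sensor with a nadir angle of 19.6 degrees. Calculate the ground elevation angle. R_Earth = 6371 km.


r = R_E + alt = 14659.5570 km
Law of sines in the satellite / Earth-center / ground-point triangle:
  sin(nadir)/R_E = sin(90 + el)/r  =>  cos(el) = (r/R_E)*sin(nadir)
cos(el) = (14659.5570 / 6371.0000) * sin(19.6 deg) = 0.7718681
el = arccos(0.7718681) = 39.4781 deg
(Earth-central angle = 90 - nadir - el = 30.9219 deg)

39.4781 degrees


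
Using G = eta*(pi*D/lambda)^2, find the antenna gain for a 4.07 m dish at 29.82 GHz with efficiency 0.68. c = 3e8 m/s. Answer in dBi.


lambda = c/f = 3e8 / 2.982e+10 = 0.01006036 m
G = eta*(pi*D/lambda)^2 = 0.68*(pi*4.07/0.01006036)^2
G = 1.0984246e+06 (linear)
G = 10*log10(1.0984246e+06) = 60.4077 dBi

60.4077 dBi


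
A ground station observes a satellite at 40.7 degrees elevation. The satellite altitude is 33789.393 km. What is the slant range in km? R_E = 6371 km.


h = 33789.393 km, el = 40.7 deg
d = -R_E*sin(el) + sqrt((R_E*sin(el))^2 + 2*R_E*h + h^2)
d = -6371.0000*sin(0.710349) + sqrt((6371.0000*0.6520984)^2 + 2*6371.0000*33789.393 + 33789.393^2)
d = 35714.3606 km

35714.3606 km


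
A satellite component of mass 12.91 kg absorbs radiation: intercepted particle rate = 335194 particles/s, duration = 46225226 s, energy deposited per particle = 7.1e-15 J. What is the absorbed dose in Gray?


Total energy deposited = rate * time * E_per
  = 335194 * 46225226 * 7.1e-15 = 0.1100104 J
Dose = E_total / mass = 0.1100104 / 12.91
Dose = 0.00852133 Gy

0.0085 Gy


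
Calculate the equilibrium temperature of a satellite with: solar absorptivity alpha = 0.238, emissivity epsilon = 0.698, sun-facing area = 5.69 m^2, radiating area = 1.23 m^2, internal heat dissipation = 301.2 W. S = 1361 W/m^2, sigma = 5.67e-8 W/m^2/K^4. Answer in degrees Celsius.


Numerator = alpha*S*A_sun + Q_int = 0.238*1361*5.69 + 301.2 = 2144.2934 W
Denominator = eps*sigma*A_rad = 0.698*5.67e-8*1.23 = 4.8679218e-08 W/K^4
T^4 = 4.4049463e+10 K^4
T = 458.1262 K = 184.9762 C

184.9762 degrees Celsius


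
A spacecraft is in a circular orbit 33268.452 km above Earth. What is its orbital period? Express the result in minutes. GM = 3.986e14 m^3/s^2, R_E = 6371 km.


r = 39639.4520 km = 3.9639452e+07 m
T = 2*pi*sqrt(r^3/mu) = 2*pi*sqrt(6.2284922e+22 / 3.986e14)
T = 78542.1317 s = 1309.0355 min

1309.0355 minutes


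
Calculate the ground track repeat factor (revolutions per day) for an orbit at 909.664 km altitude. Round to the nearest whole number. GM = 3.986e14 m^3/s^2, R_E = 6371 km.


r = 7.280664e+06 m
T = 2*pi*sqrt(r^3/mu) = 6182.5510 s = 103.0425 min
revs/day = 1440 / 103.0425 = 13.9748
Rounded: 14 revolutions per day

14 revolutions per day


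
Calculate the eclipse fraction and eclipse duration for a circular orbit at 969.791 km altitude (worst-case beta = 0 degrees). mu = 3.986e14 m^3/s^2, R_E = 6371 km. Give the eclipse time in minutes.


r = 7340.7910 km
T = 104.3216 min
Eclipse fraction = arcsin(R_E/r)/pi = arcsin(6371.0000/7340.7910)/pi
= arcsin(0.8678901)/pi = 0.3345243
Eclipse duration = 0.3345243 * 104.3216 = 34.8981 min

34.8981 minutes


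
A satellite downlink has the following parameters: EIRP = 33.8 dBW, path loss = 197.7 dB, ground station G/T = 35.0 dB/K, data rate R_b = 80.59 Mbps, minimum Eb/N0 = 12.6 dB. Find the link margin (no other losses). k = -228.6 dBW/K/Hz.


C/N0 = EIRP - FSPL + G/T - k = 33.8 - 197.7 + 35.0 - (-228.6)
C/N0 = 99.7000 dB-Hz
R_b = 80.59 Mbps = 8.059e+07 bps -> 10*log10(R_b) = 79.0628 dB-Hz
Eb/N0 = C/N0 - 10*log10(R_b) = 99.7000 - 79.0628 = 20.6372 dB
Margin = Eb/N0 - Eb/N0_req = 20.6372 - 12.6 = 8.0372 dB (link closes)

8.0372 dB


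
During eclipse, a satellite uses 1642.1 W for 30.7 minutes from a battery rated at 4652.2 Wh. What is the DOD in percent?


E_used = P * t / 60 = 1642.1 * 30.7 / 60 = 840.2078 Wh
DOD = E_used / E_total * 100 = 840.2078 / 4652.2 * 100
DOD = 18.0604 %

18.0604 %


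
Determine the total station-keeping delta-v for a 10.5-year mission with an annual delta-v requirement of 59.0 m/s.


dV = rate * years = 59.0 * 10.5
dV = 619.5000 m/s

619.5000 m/s


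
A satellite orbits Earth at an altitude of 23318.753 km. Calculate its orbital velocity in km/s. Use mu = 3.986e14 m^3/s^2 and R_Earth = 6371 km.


r = R_E + alt = 6371.0 + 23318.753 = 29689.7530 km = 2.9689753e+07 m
v = sqrt(mu/r) = sqrt(3.986e14 / 2.9689753e+07) = 3664.0834 m/s = 3.6641 km/s

3.6641 km/s


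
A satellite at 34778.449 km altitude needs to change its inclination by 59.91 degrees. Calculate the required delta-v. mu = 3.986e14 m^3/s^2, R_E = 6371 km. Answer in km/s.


r = 41149.4490 km = 4.1149449e+07 m
V = sqrt(mu/r) = 3112.3371 m/s
di = 59.91 deg = 1.0456 rad
dV = 2*V*sin(di/2) = 2*3112.3371*sin(0.5228134)
dV = 3108.1023 m/s = 3.1081 km/s

3.1081 km/s


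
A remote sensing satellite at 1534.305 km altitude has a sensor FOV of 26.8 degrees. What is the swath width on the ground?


FOV = 26.8 deg = 0.4677482 rad
swath = 2 * alt * tan(FOV/2) = 2 * 1534.305 * tan(0.2338741)
swath = 2 * 1534.305 * 0.2382336
swath = 731.0460 km

731.0460 km


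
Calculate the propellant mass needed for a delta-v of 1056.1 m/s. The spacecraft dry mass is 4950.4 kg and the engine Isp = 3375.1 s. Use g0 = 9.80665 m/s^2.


ve = Isp * g0 = 3375.1 * 9.80665 = 33098.424415 m/s
mass ratio = exp(dv/ve) = exp(1056.1/33098.424415) = 1.03242238
m_prop = m_dry * (mr - 1) = 4950.4 * (1.03242238 - 1)
m_prop = 160.5037 kg

160.5037 kg


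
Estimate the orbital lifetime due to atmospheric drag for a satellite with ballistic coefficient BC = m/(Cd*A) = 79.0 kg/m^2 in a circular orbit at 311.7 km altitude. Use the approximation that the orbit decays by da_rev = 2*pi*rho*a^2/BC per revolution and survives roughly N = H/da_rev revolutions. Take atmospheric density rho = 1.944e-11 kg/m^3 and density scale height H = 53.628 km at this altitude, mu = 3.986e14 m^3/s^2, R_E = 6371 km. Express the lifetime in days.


a = R_E + alt = 6682.7000 km = 6.6827e+06 m
da_rev = 2*pi*rho*a^2/BC = 2*pi*1.944e-11*(6.6827e+06)^2/79.0 = 69.048296 m per revolution
N = H/da_rev = 53628.0000 m / 69.048296 m = 776.6738 revolutions
P = 2*pi*sqrt(a^3/mu) = 5436.7476 s
lifetime = N*P = 776.6738 * 5436.7476 = 4.2225792e+06 s = 48.8724 days

48.8724 days


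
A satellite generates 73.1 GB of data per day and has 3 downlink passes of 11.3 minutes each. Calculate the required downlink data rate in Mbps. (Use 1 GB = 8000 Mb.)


total contact time = 3 * 11.3 * 60 = 2034.0000 s
data = 73.1 GB = 584800.0000 Mb
rate = 584800.0000 / 2034.0000 = 287.5123 Mbps

287.5123 Mbps


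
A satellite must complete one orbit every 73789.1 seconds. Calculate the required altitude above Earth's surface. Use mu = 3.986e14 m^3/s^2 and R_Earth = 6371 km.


T = 73789.1 s
r = (mu*T^2/(4*pi^2))^(1/3) = (3.986e14 * 73789.1^2 / (4*pi^2))^(1/3)
r = 3.8023667e+07 m = 38023.6667 km
alt = r - R_E = 38023.6667 - 6371 = 31652.6667 km

31652.6667 km


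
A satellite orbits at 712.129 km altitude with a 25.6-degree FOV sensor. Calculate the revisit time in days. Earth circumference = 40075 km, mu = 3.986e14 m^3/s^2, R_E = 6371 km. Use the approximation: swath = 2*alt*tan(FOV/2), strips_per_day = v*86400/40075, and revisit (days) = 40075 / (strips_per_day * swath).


swath = 2*712.129*tan(0.2234021) = 323.5835 km
v = sqrt(mu/r) = 7501.6375 m/s = 7.5016 km/s
strips/day = v*86400/40075 = 7.5016*86400/40075 = 16.1732
coverage/day = strips * swath = 16.1732 * 323.5835 = 5233.3842 km
revisit = 40075 / 5233.3842 = 7.6576 days

7.6576 days


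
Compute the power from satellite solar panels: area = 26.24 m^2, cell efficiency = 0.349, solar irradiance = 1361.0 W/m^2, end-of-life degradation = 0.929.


P = area * eta * S * degradation
P = 26.24 * 0.349 * 1361.0 * 0.929
P = 11578.7879 W

11578.7879 W


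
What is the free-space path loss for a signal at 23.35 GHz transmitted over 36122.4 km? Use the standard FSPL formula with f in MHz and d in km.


f = 23.35 GHz = 23350.0000 MHz
d = 36122.4 km
FSPL = 32.44 + 20*log10(23350.0000) + 20*log10(36122.4)
FSPL = 32.44 + 87.3657 + 91.1555
FSPL = 210.9613 dB

210.9613 dB


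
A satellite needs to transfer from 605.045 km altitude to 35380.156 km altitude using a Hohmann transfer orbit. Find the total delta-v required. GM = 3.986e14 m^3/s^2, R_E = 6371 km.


r1 = 6976.0450 km = 6.976045e+06 m
r2 = 41751.1560 km = 4.1751156e+07 m
dv1 = sqrt(mu/r1)*(sqrt(2*r2/(r1+r2)) - 1) = 2336.2731 m/s
dv2 = sqrt(mu/r2)*(1 - sqrt(2*r1/(r1+r2))) = 1436.4653 m/s
total dv = |dv1| + |dv2| = 2336.2731 + 1436.4653 = 3772.7384 m/s = 3.7727 km/s

3.7727 km/s


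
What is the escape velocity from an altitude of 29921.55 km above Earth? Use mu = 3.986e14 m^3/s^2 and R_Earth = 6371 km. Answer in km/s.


r = 6371.0 + 29921.55 = 36292.5500 km = 3.629255e+07 m
v_esc = sqrt(2*mu/r) = sqrt(2*3.986e14 / 3.629255e+07)
v_esc = 4686.7836 m/s = 4.6868 km/s

4.6868 km/s


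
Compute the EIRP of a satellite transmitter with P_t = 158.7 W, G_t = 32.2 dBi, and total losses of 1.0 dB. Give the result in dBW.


Pt = 158.7 W = 22.0058 dBW
EIRP = Pt_dBW + Gt - losses = 22.0058 + 32.2 - 1.0 = 53.2058 dBW

53.2058 dBW


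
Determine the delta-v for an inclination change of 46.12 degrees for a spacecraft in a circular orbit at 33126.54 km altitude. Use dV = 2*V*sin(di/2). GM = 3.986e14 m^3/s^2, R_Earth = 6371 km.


r = 39497.5400 km = 3.949754e+07 m
V = sqrt(mu/r) = 3176.7543 m/s
di = 46.12 deg = 0.8049459 rad
dV = 2*V*sin(di/2) = 2*3176.7543*sin(0.4024729)
dV = 2488.6367 m/s = 2.4886 km/s

2.4886 km/s


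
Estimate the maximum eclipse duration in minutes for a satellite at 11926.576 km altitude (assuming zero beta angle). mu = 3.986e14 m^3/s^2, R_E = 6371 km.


r = 18297.5760 km
T = 410.5351 min
Eclipse fraction = arcsin(R_E/r)/pi = arcsin(6371.0000/18297.5760)/pi
= arcsin(0.3481882)/pi = 0.113203
Eclipse duration = 0.113203 * 410.5351 = 46.4738 min

46.4738 minutes


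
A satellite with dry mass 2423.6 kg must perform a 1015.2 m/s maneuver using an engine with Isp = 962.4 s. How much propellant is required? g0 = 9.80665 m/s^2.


ve = Isp * g0 = 962.4 * 9.80665 = 9437.919960 m/s
mass ratio = exp(dv/ve) = exp(1015.2/9437.919960) = 1.11356444
m_prop = m_dry * (mr - 1) = 2423.6 * (1.11356444 - 1)
m_prop = 275.2348 kg

275.2348 kg


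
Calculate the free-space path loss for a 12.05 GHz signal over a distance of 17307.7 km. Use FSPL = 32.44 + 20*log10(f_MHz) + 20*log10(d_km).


f = 12.05 GHz = 12050.0000 MHz
d = 17307.7 km
FSPL = 32.44 + 20*log10(12050.0000) + 20*log10(17307.7)
FSPL = 32.44 + 81.6197 + 84.7648
FSPL = 198.8245 dB

198.8245 dB


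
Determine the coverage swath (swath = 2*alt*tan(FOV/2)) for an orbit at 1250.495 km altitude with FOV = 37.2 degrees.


FOV = 37.2 deg = 0.6492625 rad
swath = 2 * alt * tan(FOV/2) = 2 * 1250.495 * tan(0.3246312)
swath = 2 * 1250.495 * 0.3365372
swath = 841.6761 km

841.6761 km


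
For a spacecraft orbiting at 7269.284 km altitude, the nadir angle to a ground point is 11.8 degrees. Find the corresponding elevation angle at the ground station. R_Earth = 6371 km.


r = R_E + alt = 13640.2840 km
Law of sines in the satellite / Earth-center / ground-point triangle:
  sin(nadir)/R_E = sin(90 + el)/r  =>  cos(el) = (r/R_E)*sin(nadir)
cos(el) = (13640.2840 / 6371.0000) * sin(11.8 deg) = 0.4378252
el = arccos(0.4378252) = 64.0348 deg
(Earth-central angle = 90 - nadir - el = 14.1652 deg)

64.0348 degrees


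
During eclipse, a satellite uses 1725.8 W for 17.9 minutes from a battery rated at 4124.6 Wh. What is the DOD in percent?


E_used = P * t / 60 = 1725.8 * 17.9 / 60 = 514.8637 Wh
DOD = E_used / E_total * 100 = 514.8637 / 4124.6 * 100
DOD = 12.4828 %

12.4828 %


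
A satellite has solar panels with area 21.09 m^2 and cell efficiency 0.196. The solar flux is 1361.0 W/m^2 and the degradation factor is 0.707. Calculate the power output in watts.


P = area * eta * S * degradation
P = 21.09 * 0.196 * 1361.0 * 0.707
P = 3977.5000 W

3977.5000 W


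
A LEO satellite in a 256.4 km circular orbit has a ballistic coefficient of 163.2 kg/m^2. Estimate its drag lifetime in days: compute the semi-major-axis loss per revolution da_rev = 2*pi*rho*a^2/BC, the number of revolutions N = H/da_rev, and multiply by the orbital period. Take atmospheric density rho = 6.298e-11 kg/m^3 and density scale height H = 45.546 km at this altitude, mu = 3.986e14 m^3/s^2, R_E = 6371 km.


a = R_E + alt = 6627.4000 km = 6.6274e+06 m
da_rev = 2*pi*rho*a^2/BC = 2*pi*6.298e-11*(6.6274e+06)^2/163.2 = 106.499786 m per revolution
N = H/da_rev = 45546.0000 m / 106.499786 m = 427.6628 revolutions
P = 2*pi*sqrt(a^3/mu) = 5369.4029 s
lifetime = N*P = 427.6628 * 5369.4029 = 2.2962941e+06 s = 26.5775 days

26.5775 days


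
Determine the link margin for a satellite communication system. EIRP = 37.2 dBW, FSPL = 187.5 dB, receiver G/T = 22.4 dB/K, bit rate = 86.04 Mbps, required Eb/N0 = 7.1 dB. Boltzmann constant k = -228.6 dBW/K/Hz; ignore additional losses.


C/N0 = EIRP - FSPL + G/T - k = 37.2 - 187.5 + 22.4 - (-228.6)
C/N0 = 100.7000 dB-Hz
R_b = 86.04 Mbps = 8.604e+07 bps -> 10*log10(R_b) = 79.3470 dB-Hz
Eb/N0 = C/N0 - 10*log10(R_b) = 100.7000 - 79.3470 = 21.3530 dB
Margin = Eb/N0 - Eb/N0_req = 21.3530 - 7.1 = 14.2530 dB (link closes)

14.2530 dB


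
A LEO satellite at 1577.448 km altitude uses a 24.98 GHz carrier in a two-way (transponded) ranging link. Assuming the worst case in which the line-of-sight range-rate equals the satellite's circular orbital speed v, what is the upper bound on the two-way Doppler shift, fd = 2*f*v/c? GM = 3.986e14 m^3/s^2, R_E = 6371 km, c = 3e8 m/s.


r = 7.948448e+06 m
v = sqrt(mu/r) = 7081.5362 m/s (worst-case radial velocity)
f = 24.98 GHz = 2.498e+10 Hz
fd = 2*f*v/c = 2*2.498e+10*7081.5362/3.0e+08
fd = 1.1793118e+06 Hz

1.1793e+06 Hz


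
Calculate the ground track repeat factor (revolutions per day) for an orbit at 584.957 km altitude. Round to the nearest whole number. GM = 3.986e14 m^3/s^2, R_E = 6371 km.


r = 6.955957e+06 m
T = 2*pi*sqrt(r^3/mu) = 5773.5982 s = 96.2266 min
revs/day = 1440 / 96.2266 = 14.9647
Rounded: 15 revolutions per day

15 revolutions per day


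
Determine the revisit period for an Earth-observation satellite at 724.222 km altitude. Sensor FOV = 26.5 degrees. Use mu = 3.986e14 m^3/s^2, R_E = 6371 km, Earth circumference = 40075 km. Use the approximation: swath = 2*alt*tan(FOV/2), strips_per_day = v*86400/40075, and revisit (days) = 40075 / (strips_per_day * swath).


swath = 2*724.222*tan(0.2312561) = 341.0633 km
v = sqrt(mu/r) = 7495.2419 m/s = 7.4952 km/s
strips/day = v*86400/40075 = 7.4952*86400/40075 = 16.1594
coverage/day = strips * swath = 16.1594 * 341.0633 = 5511.3861 km
revisit = 40075 / 5511.3861 = 7.2713 days

7.2713 days


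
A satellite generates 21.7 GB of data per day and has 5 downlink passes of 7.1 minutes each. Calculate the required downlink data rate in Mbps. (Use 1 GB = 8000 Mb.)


total contact time = 5 * 7.1 * 60 = 2130.0000 s
data = 21.7 GB = 173600.0000 Mb
rate = 173600.0000 / 2130.0000 = 81.5023 Mbps

81.5023 Mbps


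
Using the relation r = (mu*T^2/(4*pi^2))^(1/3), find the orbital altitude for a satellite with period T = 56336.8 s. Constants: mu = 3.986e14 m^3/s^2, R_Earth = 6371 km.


T = 56336.8 s
r = (mu*T^2/(4*pi^2))^(1/3) = (3.986e14 * 56336.8^2 / (4*pi^2))^(1/3)
r = 3.1762936e+07 m = 31762.9357 km
alt = r - R_E = 31762.9357 - 6371 = 25391.9357 km

25391.9357 km


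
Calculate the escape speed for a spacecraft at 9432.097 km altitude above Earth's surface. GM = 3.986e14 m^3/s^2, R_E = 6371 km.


r = 6371.0 + 9432.097 = 15803.0970 km = 1.5803097e+07 m
v_esc = sqrt(2*mu/r) = sqrt(2*3.986e14 / 1.5803097e+07)
v_esc = 7102.5213 m/s = 7.1025 km/s

7.1025 km/s


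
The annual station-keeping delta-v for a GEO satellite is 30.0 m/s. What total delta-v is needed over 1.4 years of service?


dV = rate * years = 30.0 * 1.4
dV = 42.0000 m/s

42.0000 m/s


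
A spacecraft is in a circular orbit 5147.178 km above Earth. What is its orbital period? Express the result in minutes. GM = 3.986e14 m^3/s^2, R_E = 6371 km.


r = 11518.1780 km = 1.1518178e+07 m
T = 2*pi*sqrt(r^3/mu) = 2*pi*sqrt(1.5280985e+21 / 3.986e14)
T = 12302.3166 s = 205.0386 min

205.0386 minutes


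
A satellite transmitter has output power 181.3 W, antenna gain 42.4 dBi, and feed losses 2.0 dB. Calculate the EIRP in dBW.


Pt = 181.3 W = 22.5840 dBW
EIRP = Pt_dBW + Gt - losses = 22.5840 + 42.4 - 2.0 = 62.9840 dBW

62.9840 dBW


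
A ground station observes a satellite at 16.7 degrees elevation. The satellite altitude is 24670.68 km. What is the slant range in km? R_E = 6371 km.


h = 24670.68 km, el = 16.7 deg
d = -R_E*sin(el) + sqrt((R_E*sin(el))^2 + 2*R_E*h + h^2)
d = -6371.0000*sin(0.29147) + sqrt((6371.0000*0.2873605)^2 + 2*6371.0000*24670.68 + 24670.68^2)
d = 28605.1915 km

28605.1915 km


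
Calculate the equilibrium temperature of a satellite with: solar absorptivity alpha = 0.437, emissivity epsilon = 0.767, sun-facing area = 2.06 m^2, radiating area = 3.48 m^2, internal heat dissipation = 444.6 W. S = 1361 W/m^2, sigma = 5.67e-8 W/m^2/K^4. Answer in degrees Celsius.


Numerator = alpha*S*A_sun + Q_int = 0.437*1361*2.06 + 444.6 = 1669.7994 W
Denominator = eps*sigma*A_rad = 0.767*5.67e-8*3.48 = 1.5134137e-07 W/K^4
T^4 = 1.1033331e+10 K^4
T = 324.0982 K = 50.9482 C

50.9482 degrees Celsius


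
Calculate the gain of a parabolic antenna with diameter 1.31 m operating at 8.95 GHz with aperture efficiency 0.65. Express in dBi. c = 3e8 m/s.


lambda = c/f = 3e8 / 8.95e+09 = 0.03351955 m
G = eta*(pi*D/lambda)^2 = 0.65*(pi*1.31/0.03351955)^2
G = 9798.4923 (linear)
G = 10*log10(9798.4923) = 39.9116 dBi

39.9116 dBi


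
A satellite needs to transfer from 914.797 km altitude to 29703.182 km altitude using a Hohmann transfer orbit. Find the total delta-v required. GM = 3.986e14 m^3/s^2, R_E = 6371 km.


r1 = 7285.7970 km = 7.285797e+06 m
r2 = 36074.1820 km = 3.6074182e+07 m
dv1 = sqrt(mu/r1)*(sqrt(2*r2/(r1+r2)) - 1) = 2144.5427 m/s
dv2 = sqrt(mu/r2)*(1 - sqrt(2*r1/(r1+r2))) = 1397.0821 m/s
total dv = |dv1| + |dv2| = 2144.5427 + 1397.0821 = 3541.6248 m/s = 3.5416 km/s

3.5416 km/s


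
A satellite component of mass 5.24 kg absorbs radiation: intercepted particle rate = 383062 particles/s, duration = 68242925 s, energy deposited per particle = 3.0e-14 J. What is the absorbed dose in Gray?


Total energy deposited = rate * time * E_per
  = 383062 * 68242925 * 3.0e-14 = 0.7842381 J
Dose = E_total / mass = 0.7842381 / 5.24
Dose = 0.1496638 Gy

0.1497 Gy


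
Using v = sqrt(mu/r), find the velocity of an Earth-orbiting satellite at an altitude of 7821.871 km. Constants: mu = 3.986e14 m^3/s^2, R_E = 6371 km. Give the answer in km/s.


r = R_E + alt = 6371.0 + 7821.871 = 14192.8710 km = 1.4192871e+07 m
v = sqrt(mu/r) = sqrt(3.986e14 / 1.4192871e+07) = 5299.4832 m/s = 5.2995 km/s

5.2995 km/s


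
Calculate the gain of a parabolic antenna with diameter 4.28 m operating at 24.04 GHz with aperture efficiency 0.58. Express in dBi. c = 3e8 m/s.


lambda = c/f = 3e8 / 2.404e+10 = 0.0124792 m
G = eta*(pi*D/lambda)^2 = 0.58*(pi*4.28/0.0124792)^2
G = 673351.2865 (linear)
G = 10*log10(673351.2865) = 58.2824 dBi

58.2824 dBi


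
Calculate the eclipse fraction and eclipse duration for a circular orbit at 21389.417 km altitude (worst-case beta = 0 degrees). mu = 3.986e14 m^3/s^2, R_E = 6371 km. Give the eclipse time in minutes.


r = 27760.4170 km
T = 767.1830 min
Eclipse fraction = arcsin(R_E/r)/pi = arcsin(6371.0000/27760.4170)/pi
= arcsin(0.2294994)/pi = 0.07370891
Eclipse duration = 0.07370891 * 767.1830 = 56.5482 min

56.5482 minutes


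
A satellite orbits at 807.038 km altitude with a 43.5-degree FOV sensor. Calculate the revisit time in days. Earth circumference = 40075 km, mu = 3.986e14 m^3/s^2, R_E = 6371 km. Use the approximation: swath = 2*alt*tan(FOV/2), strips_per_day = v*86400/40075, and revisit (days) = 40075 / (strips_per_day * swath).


swath = 2*807.038*tan(0.3796091) = 643.9510 km
v = sqrt(mu/r) = 7451.8786 m/s = 7.4519 km/s
strips/day = v*86400/40075 = 7.4519*86400/40075 = 16.0659
coverage/day = strips * swath = 16.0659 * 643.9510 = 10345.6748 km
revisit = 40075 / 10345.6748 = 3.8736 days

3.8736 days


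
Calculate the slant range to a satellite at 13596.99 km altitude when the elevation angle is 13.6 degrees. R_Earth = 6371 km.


h = 13596.99 km, el = 13.6 deg
d = -R_E*sin(el) + sqrt((R_E*sin(el))^2 + 2*R_E*h + h^2)
d = -6371.0000*sin(0.2373648) + sqrt((6371.0000*0.2351421)^2 + 2*6371.0000*13596.99 + 13596.99^2)
d = 17485.4619 km

17485.4619 km


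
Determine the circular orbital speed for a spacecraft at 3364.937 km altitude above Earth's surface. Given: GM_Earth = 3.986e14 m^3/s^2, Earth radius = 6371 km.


r = R_E + alt = 6371.0 + 3364.937 = 9735.9370 km = 9.735937e+06 m
v = sqrt(mu/r) = sqrt(3.986e14 / 9.735937e+06) = 6398.5235 m/s = 6.3985 km/s

6.3985 km/s


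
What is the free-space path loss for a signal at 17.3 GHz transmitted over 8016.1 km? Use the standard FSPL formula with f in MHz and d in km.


f = 17.3 GHz = 17300.0000 MHz
d = 8016.1 km
FSPL = 32.44 + 20*log10(17300.0000) + 20*log10(8016.1)
FSPL = 32.44 + 84.7609 + 78.0793
FSPL = 195.2802 dB

195.2802 dB


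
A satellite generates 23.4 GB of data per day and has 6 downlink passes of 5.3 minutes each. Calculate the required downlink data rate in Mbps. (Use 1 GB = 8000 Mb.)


total contact time = 6 * 5.3 * 60 = 1908.0000 s
data = 23.4 GB = 187200.0000 Mb
rate = 187200.0000 / 1908.0000 = 98.1132 Mbps

98.1132 Mbps


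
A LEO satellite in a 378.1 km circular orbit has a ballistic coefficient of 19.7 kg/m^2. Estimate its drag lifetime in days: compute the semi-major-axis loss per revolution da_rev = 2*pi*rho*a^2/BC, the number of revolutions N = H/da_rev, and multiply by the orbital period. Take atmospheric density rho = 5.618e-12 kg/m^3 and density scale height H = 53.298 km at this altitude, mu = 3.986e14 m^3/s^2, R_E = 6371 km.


a = R_E + alt = 6749.1000 km = 6.7491e+06 m
da_rev = 2*pi*rho*a^2/BC = 2*pi*5.618e-12*(6.7491e+06)^2/19.7 = 81.618217 m per revolution
N = H/da_rev = 53298.0000 m / 81.618217 m = 653.0160 revolutions
P = 2*pi*sqrt(a^3/mu) = 5517.9786 s
lifetime = N*P = 653.0160 * 5517.9786 = 3.6033282e+06 s = 41.7052 days

41.7052 days


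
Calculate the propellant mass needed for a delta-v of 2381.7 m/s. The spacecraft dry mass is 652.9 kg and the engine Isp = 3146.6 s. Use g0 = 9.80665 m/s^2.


ve = Isp * g0 = 3146.6 * 9.80665 = 30857.604890 m/s
mass ratio = exp(dv/ve) = exp(2381.7/30857.604890) = 1.08024035
m_prop = m_dry * (mr - 1) = 652.9 * (1.08024035 - 1)
m_prop = 52.3889 kg

52.3889 kg


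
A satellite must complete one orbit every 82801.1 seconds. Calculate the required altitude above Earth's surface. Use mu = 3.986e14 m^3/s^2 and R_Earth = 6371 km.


T = 82801.1 s
r = (mu*T^2/(4*pi^2))^(1/3) = (3.986e14 * 82801.1^2 / (4*pi^2))^(1/3)
r = 4.1059777e+07 m = 41059.7774 km
alt = r - R_E = 41059.7774 - 6371 = 34688.7774 km

34688.7774 km


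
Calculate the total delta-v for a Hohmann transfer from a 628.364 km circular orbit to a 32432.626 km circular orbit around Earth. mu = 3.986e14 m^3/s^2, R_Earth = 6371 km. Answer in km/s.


r1 = 6999.3640 km = 6.999364e+06 m
r2 = 38803.6260 km = 3.8803626e+07 m
dv1 = sqrt(mu/r1)*(sqrt(2*r2/(r1+r2)) - 1) = 2276.5957 m/s
dv2 = sqrt(mu/r2)*(1 - sqrt(2*r1/(r1+r2))) = 1433.1710 m/s
total dv = |dv1| + |dv2| = 2276.5957 + 1433.1710 = 3709.7667 m/s = 3.7098 km/s

3.7098 km/s


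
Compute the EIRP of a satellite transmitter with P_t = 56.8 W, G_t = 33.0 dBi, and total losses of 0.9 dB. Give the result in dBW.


Pt = 56.8 W = 17.5435 dBW
EIRP = Pt_dBW + Gt - losses = 17.5435 + 33.0 - 0.9 = 49.6435 dBW

49.6435 dBW


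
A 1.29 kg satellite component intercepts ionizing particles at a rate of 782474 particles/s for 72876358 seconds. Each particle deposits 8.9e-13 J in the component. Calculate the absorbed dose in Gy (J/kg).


Total energy deposited = rate * time * E_per
  = 782474 * 72876358 * 8.9e-13 = 50.7512 J
Dose = E_total / mass = 50.7512 / 1.29
Dose = 39.3420 Gy

39.3420 Gy


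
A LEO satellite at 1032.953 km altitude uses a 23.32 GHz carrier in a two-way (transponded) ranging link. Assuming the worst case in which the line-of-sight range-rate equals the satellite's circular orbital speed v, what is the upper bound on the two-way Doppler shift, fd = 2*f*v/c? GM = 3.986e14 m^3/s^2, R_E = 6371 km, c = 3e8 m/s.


r = 7.403953e+06 m
v = sqrt(mu/r) = 7337.3092 m/s (worst-case radial velocity)
f = 23.32 GHz = 2.332e+10 Hz
fd = 2*f*v/c = 2*2.332e+10*7337.3092/3.0e+08
fd = 1.140707e+06 Hz

1.1407e+06 Hz


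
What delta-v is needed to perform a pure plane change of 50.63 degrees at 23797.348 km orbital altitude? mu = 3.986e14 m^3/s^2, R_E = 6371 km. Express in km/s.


r = 30168.3480 km = 3.0168348e+07 m
V = sqrt(mu/r) = 3634.9035 m/s
di = 50.63 deg = 0.8836602 rad
dV = 2*V*sin(di/2) = 2*3634.9035*sin(0.4418301)
dV = 3108.5297 m/s = 3.1085 km/s

3.1085 km/s


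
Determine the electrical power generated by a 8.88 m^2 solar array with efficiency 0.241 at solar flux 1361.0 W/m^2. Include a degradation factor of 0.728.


P = area * eta * S * degradation
P = 8.88 * 0.241 * 1361.0 * 0.728
P = 2120.4084 W

2120.4084 W


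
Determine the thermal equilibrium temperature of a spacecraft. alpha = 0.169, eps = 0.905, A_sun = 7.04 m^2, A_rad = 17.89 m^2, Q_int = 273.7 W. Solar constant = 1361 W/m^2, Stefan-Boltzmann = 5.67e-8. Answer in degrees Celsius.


Numerator = alpha*S*A_sun + Q_int = 0.169*1361*7.04 + 273.7 = 1892.9634 W
Denominator = eps*sigma*A_rad = 0.905*5.67e-8*17.89 = 9.1799851e-07 W/K^4
T^4 = 2.0620549e+09 K^4
T = 213.0959 K = -60.0541 C

-60.0541 degrees Celsius


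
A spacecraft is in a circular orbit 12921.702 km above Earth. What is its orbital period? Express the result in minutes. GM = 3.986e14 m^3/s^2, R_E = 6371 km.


r = 19292.7020 km = 1.9292702e+07 m
T = 2*pi*sqrt(r^3/mu) = 2*pi*sqrt(7.1809048e+21 / 3.986e14)
T = 26668.6361 s = 444.4773 min

444.4773 minutes


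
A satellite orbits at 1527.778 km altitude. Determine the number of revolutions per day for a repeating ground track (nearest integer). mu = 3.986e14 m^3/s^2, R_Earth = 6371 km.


r = 7.898778e+06 m
T = 2*pi*sqrt(r^3/mu) = 6986.3620 s = 116.4394 min
revs/day = 1440 / 116.4394 = 12.3670
Rounded: 12 revolutions per day

12 revolutions per day


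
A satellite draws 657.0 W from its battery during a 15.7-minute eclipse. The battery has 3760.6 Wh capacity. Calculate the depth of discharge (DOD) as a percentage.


E_used = P * t / 60 = 657.0 * 15.7 / 60 = 171.9150 Wh
DOD = E_used / E_total * 100 = 171.9150 / 3760.6 * 100
DOD = 4.5715 %

4.5715 %


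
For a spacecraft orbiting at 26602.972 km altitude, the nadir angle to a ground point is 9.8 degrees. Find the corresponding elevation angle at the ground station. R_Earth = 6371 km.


r = R_E + alt = 32973.9720 km
Law of sines in the satellite / Earth-center / ground-point triangle:
  sin(nadir)/R_E = sin(90 + el)/r  =>  cos(el) = (r/R_E)*sin(nadir)
cos(el) = (32973.9720 / 6371.0000) * sin(9.8 deg) = 0.8809423
el = arccos(0.8809423) = 28.2438 deg
(Earth-central angle = 90 - nadir - el = 51.9562 deg)

28.2438 degrees


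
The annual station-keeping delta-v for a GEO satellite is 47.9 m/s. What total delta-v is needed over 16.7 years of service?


dV = rate * years = 47.9 * 16.7
dV = 799.9300 m/s

799.9300 m/s


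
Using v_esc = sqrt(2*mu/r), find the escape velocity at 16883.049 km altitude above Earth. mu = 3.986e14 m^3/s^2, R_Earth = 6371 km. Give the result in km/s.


r = 6371.0 + 16883.049 = 23254.0490 km = 2.3254049e+07 m
v_esc = sqrt(2*mu/r) = sqrt(2*3.986e14 / 2.3254049e+07)
v_esc = 5855.1005 m/s = 5.8551 km/s

5.8551 km/s


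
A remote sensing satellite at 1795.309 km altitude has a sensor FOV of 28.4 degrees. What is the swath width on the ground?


FOV = 28.4 deg = 0.4956735 rad
swath = 2 * alt * tan(FOV/2) = 2 * 1795.309 * tan(0.2478368)
swath = 2 * 1795.309 * 0.2530389
swath = 908.5660 km

908.5660 km


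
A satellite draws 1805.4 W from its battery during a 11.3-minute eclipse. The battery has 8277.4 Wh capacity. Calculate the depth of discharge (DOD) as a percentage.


E_used = P * t / 60 = 1805.4 * 11.3 / 60 = 340.0170 Wh
DOD = E_used / E_total * 100 = 340.0170 / 8277.4 * 100
DOD = 4.1078 %

4.1078 %


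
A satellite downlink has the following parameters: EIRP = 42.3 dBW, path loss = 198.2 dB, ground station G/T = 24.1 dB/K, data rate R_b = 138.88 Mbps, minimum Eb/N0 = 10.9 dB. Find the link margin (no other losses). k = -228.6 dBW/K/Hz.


C/N0 = EIRP - FSPL + G/T - k = 42.3 - 198.2 + 24.1 - (-228.6)
C/N0 = 96.8000 dB-Hz
R_b = 138.88 Mbps = 1.3888e+08 bps -> 10*log10(R_b) = 81.4264 dB-Hz
Eb/N0 = C/N0 - 10*log10(R_b) = 96.8000 - 81.4264 = 15.3736 dB
Margin = Eb/N0 - Eb/N0_req = 15.3736 - 10.9 = 4.4736 dB (link closes)

4.4736 dB


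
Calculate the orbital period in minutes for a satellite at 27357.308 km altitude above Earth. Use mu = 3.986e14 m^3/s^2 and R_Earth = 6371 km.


r = 33728.3080 km = 3.3728308e+07 m
T = 2*pi*sqrt(r^3/mu) = 2*pi*sqrt(3.8369281e+22 / 3.986e14)
T = 61645.7377 s = 1027.4290 min

1027.4290 minutes


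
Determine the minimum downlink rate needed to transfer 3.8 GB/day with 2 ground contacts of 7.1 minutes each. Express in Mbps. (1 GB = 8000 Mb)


total contact time = 2 * 7.1 * 60 = 852.0000 s
data = 3.8 GB = 30400.0000 Mb
rate = 30400.0000 / 852.0000 = 35.6808 Mbps

35.6808 Mbps


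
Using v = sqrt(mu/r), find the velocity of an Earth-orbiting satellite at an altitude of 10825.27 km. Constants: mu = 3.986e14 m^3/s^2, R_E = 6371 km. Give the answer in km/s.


r = R_E + alt = 6371.0 + 10825.27 = 17196.2700 km = 1.719627e+07 m
v = sqrt(mu/r) = sqrt(3.986e14 / 1.719627e+07) = 4814.5036 m/s = 4.8145 km/s

4.8145 km/s


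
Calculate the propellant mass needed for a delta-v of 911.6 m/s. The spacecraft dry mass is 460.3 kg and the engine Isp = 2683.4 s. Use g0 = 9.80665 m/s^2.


ve = Isp * g0 = 2683.4 * 9.80665 = 26315.164610 m/s
mass ratio = exp(dv/ve) = exp(911.6/26315.164610) = 1.03524863
m_prop = m_dry * (mr - 1) = 460.3 * (1.03524863 - 1)
m_prop = 16.2249 kg

16.2249 kg


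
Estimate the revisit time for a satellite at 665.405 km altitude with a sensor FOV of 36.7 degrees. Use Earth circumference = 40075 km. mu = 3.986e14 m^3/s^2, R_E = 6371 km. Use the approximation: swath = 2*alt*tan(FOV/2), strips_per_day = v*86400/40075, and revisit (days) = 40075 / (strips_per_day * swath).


swath = 2*665.405*tan(0.3202679) = 441.4121 km
v = sqrt(mu/r) = 7526.5029 m/s = 7.5265 km/s
strips/day = v*86400/40075 = 7.5265*86400/40075 = 16.2268
coverage/day = strips * swath = 16.2268 * 441.4121 = 7162.7147 km
revisit = 40075 / 7162.7147 = 5.5949 days

5.5949 days


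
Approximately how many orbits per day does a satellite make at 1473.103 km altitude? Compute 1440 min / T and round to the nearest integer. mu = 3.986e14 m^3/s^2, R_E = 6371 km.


r = 7.844103e+06 m
T = 2*pi*sqrt(r^3/mu) = 6913.9487 s = 115.2325 min
revs/day = 1440 / 115.2325 = 12.4965
Rounded: 12 revolutions per day

12 revolutions per day


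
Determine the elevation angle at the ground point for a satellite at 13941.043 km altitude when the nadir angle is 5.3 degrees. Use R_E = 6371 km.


r = R_E + alt = 20312.0430 km
Law of sines in the satellite / Earth-center / ground-point triangle:
  sin(nadir)/R_E = sin(90 + el)/r  =>  cos(el) = (r/R_E)*sin(nadir)
cos(el) = (20312.0430 / 6371.0000) * sin(5.3 deg) = 0.2944962
el = arccos(0.2944962) = 72.8727 deg
(Earth-central angle = 90 - nadir - el = 11.8273 deg)

72.8727 degrees


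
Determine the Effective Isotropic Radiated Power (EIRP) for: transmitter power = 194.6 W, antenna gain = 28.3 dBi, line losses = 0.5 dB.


Pt = 194.6 W = 22.8914 dBW
EIRP = Pt_dBW + Gt - losses = 22.8914 + 28.3 - 0.5 = 50.6914 dBW

50.6914 dBW


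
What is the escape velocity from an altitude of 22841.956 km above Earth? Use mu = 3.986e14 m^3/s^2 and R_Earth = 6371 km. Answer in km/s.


r = 6371.0 + 22841.956 = 29212.9560 km = 2.9212956e+07 m
v_esc = sqrt(2*mu/r) = sqrt(2*3.986e14 / 2.9212956e+07)
v_esc = 5223.9125 m/s = 5.2239 km/s

5.2239 km/s


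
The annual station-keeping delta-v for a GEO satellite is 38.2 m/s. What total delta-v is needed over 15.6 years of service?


dV = rate * years = 38.2 * 15.6
dV = 595.9200 m/s

595.9200 m/s


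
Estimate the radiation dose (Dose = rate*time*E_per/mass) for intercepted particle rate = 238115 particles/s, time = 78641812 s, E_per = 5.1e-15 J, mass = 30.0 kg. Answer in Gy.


Total energy deposited = rate * time * E_per
  = 238115 * 78641812 * 5.1e-15 = 0.09550155 J
Dose = E_total / mass = 0.09550155 / 30.0
Dose = 0.003183385 Gy

0.0032 Gy


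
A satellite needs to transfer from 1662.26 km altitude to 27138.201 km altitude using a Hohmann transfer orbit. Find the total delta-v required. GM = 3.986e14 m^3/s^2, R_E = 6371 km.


r1 = 8033.2600 km = 8.03326e+06 m
r2 = 33509.2010 km = 3.3509201e+07 m
dv1 = sqrt(mu/r1)*(sqrt(2*r2/(r1+r2)) - 1) = 1902.8672 m/s
dv2 = sqrt(mu/r2)*(1 - sqrt(2*r1/(r1+r2))) = 1304.0756 m/s
total dv = |dv1| + |dv2| = 1902.8672 + 1304.0756 = 3206.9428 m/s = 3.2069 km/s

3.2069 km/s
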